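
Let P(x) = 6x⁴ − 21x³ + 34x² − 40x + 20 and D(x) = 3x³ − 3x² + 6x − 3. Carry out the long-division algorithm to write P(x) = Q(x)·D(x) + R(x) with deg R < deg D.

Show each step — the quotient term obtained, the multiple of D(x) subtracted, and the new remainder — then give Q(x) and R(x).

Step 1: lead(6x⁴ − 21x³ + 34x² − 40x + 20) ÷ lead(D) = 6x⁴ ÷ 3x³ = 2x. Subtract (2x)·D = 6x⁴ − 6x³ + 12x² − 6x. Remainder: −15x³ + 22x² − 34x + 20.
Step 2: lead(−15x³ + 22x² − 34x + 20) ÷ lead(D) = −15x³ ÷ 3x³ = −5. Subtract (−5)·D = −15x³ + 15x² − 30x + 15. Remainder: 7x² − 4x + 5.

Q(x) = 2x − 5; R(x) = 7x² − 4x + 5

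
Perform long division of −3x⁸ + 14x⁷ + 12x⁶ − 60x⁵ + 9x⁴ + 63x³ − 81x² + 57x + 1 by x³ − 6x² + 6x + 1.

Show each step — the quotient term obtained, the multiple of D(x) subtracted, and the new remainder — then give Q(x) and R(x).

Q(x) = −3x⁵ − 4x⁴ + 6x³ + 3x² − 5x + 9; R(x) = 8x − 8

Step 1: lead(−3x⁸ + 14x⁷ + 12x⁶ − 60x⁵ + 9x⁴ + 63x³ − 81x² + 57x + 1) ÷ lead(D) = −3x⁸ ÷ x³ = −3x⁵. Subtract (−3x⁵)·D = −3x⁸ + 18x⁷ − 18x⁶ − 3x⁵. Remainder: −4x⁷ + 30x⁶ − 57x⁵ + 9x⁴ + 63x³ − 81x² + 57x + 1.
Step 2: lead(−4x⁷ + 30x⁶ − 57x⁵ + 9x⁴ + 63x³ − 81x² + 57x + 1) ÷ lead(D) = −4x⁷ ÷ x³ = −4x⁴. Subtract (−4x⁴)·D = −4x⁷ + 24x⁶ − 24x⁵ − 4x⁴. Remainder: 6x⁶ − 33x⁵ + 13x⁴ + 63x³ − 81x² + 57x + 1.
Step 3: lead(6x⁶ − 33x⁵ + 13x⁴ + 63x³ − 81x² + 57x + 1) ÷ lead(D) = 6x⁶ ÷ x³ = 6x³. Subtract (6x³)·D = 6x⁶ − 36x⁵ + 36x⁴ + 6x³. Remainder: 3x⁵ − 23x⁴ + 57x³ − 81x² + 57x + 1.
Step 4: lead(3x⁵ − 23x⁴ + 57x³ − 81x² + 57x + 1) ÷ lead(D) = 3x⁵ ÷ x³ = 3x². Subtract (3x²)·D = 3x⁵ − 18x⁴ + 18x³ + 3x². Remainder: −5x⁴ + 39x³ − 84x² + 57x + 1.
Step 5: lead(−5x⁴ + 39x³ − 84x² + 57x + 1) ÷ lead(D) = −5x⁴ ÷ x³ = −5x. Subtract (−5x)·D = −5x⁴ + 30x³ − 30x² − 5x. Remainder: 9x³ − 54x² + 62x + 1.
Step 6: lead(9x³ − 54x² + 62x + 1) ÷ lead(D) = 9x³ ÷ x³ = 9. Subtract (9)·D = 9x³ − 54x² + 54x + 9. Remainder: 8x − 8.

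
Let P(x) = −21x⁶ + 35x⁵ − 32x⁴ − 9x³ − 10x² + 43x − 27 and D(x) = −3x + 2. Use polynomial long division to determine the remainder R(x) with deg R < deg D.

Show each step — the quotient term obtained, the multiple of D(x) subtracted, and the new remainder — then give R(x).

R(x) = −9

Step 1: lead(−21x⁶ + 35x⁵ − 32x⁴ − 9x³ − 10x² + 43x − 27) ÷ lead(D) = −21x⁶ ÷ −3x = 7x⁵. Subtract (7x⁵)·D = −21x⁶ + 14x⁵. Remainder: 21x⁵ − 32x⁴ − 9x³ − 10x² + 43x − 27.
Step 2: lead(21x⁵ − 32x⁴ − 9x³ − 10x² + 43x − 27) ÷ lead(D) = 21x⁵ ÷ −3x = −7x⁴. Subtract (−7x⁴)·D = 21x⁵ − 14x⁴. Remainder: −18x⁴ − 9x³ − 10x² + 43x − 27.
Step 3: lead(−18x⁴ − 9x³ − 10x² + 43x − 27) ÷ lead(D) = −18x⁴ ÷ −3x = 6x³. Subtract (6x³)·D = −18x⁴ + 12x³. Remainder: −21x³ − 10x² + 43x − 27.
Step 4: lead(−21x³ − 10x² + 43x − 27) ÷ lead(D) = −21x³ ÷ −3x = 7x². Subtract (7x²)·D = −21x³ + 14x². Remainder: −24x² + 43x − 27.
Step 5: lead(−24x² + 43x − 27) ÷ lead(D) = −24x² ÷ −3x = 8x. Subtract (8x)·D = −24x² + 16x. Remainder: 27x − 27.
Step 6: lead(27x − 27) ÷ lead(D) = 27x ÷ −3x = −9. Subtract (−9)·D = 27x − 18. Remainder: −9.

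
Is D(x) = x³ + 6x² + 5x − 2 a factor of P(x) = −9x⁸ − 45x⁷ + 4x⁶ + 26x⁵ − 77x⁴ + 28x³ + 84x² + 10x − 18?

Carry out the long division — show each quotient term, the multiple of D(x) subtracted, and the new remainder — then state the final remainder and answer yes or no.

Step 1: lead(−9x⁸ − 45x⁷ + 4x⁶ + 26x⁵ − 77x⁴ + 28x³ + 84x² + 10x − 18) ÷ lead(D) = −9x⁸ ÷ x³ = −9x⁵. Subtract (−9x⁵)·D = −9x⁸ − 54x⁷ − 45x⁶ + 18x⁵. Remainder: 9x⁷ + 49x⁶ + 8x⁵ − 77x⁴ + 28x³ + 84x² + 10x − 18.
Step 2: lead(9x⁷ + 49x⁶ + 8x⁵ − 77x⁴ + 28x³ + 84x² + 10x − 18) ÷ lead(D) = 9x⁷ ÷ x³ = 9x⁴. Subtract (9x⁴)·D = 9x⁷ + 54x⁶ + 45x⁵ − 18x⁴. Remainder: −5x⁶ − 37x⁵ − 59x⁴ + 28x³ + 84x² + 10x − 18.
Step 3: lead(−5x⁶ − 37x⁵ − 59x⁴ + 28x³ + 84x² + 10x − 18) ÷ lead(D) = −5x⁶ ÷ x³ = −5x³. Subtract (−5x³)·D = −5x⁶ − 30x⁵ − 25x⁴ + 10x³. Remainder: −7x⁵ − 34x⁴ + 18x³ + 84x² + 10x − 18.
Step 4: lead(−7x⁵ − 34x⁴ + 18x³ + 84x² + 10x − 18) ÷ lead(D) = −7x⁵ ÷ x³ = −7x². Subtract (−7x²)·D = −7x⁵ − 42x⁴ − 35x³ + 14x². Remainder: 8x⁴ + 53x³ + 70x² + 10x − 18.
Step 5: lead(8x⁴ + 53x³ + 70x² + 10x − 18) ÷ lead(D) = 8x⁴ ÷ x³ = 8x. Subtract (8x)·D = 8x⁴ + 48x³ + 40x² − 16x. Remainder: 5x³ + 30x² + 26x − 18.
Step 6: lead(5x³ + 30x² + 26x − 18) ÷ lead(D) = 5x³ ÷ x³ = 5. Subtract (5)·D = 5x³ + 30x² + 25x − 10. Remainder: x − 8.

R(x) = x − 8, so D(x) is not a factor of P(x). no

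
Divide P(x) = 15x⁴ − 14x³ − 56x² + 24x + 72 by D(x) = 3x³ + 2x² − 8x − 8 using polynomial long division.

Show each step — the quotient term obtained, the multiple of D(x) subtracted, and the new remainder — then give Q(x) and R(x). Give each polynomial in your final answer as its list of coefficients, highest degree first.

Q = [5, -8]; R = [8]

Step 1: lead(15x⁴ − 14x³ − 56x² + 24x + 72) ÷ lead(D) = 15x⁴ ÷ 3x³ = 5x. Subtract (5x)·D = 15x⁴ + 10x³ − 40x² − 40x. Remainder: −24x³ − 16x² + 64x + 72.
Step 2: lead(−24x³ − 16x² + 64x + 72) ÷ lead(D) = −24x³ ÷ 3x³ = −8. Subtract (−8)·D = −24x³ − 16x² + 64x + 64. Remainder: 8.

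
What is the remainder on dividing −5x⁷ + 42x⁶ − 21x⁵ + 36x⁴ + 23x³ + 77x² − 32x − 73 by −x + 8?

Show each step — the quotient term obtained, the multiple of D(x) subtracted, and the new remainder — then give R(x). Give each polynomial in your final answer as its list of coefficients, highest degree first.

R = [-9]

Step 1: lead(−5x⁷ + 42x⁶ − 21x⁵ + 36x⁴ + 23x³ + 77x² − 32x − 73) ÷ lead(D) = −5x⁷ ÷ −x = 5x⁶. Subtract (5x⁶)·D = −5x⁷ + 40x⁶. Remainder: 2x⁶ − 21x⁵ + 36x⁴ + 23x³ + 77x² − 32x − 73.
Step 2: lead(2x⁶ − 21x⁵ + 36x⁴ + 23x³ + 77x² − 32x − 73) ÷ lead(D) = 2x⁶ ÷ −x = −2x⁵. Subtract (−2x⁵)·D = 2x⁶ − 16x⁵. Remainder: −5x⁵ + 36x⁴ + 23x³ + 77x² − 32x − 73.
Step 3: lead(−5x⁵ + 36x⁴ + 23x³ + 77x² − 32x − 73) ÷ lead(D) = −5x⁵ ÷ −x = 5x⁴. Subtract (5x⁴)·D = −5x⁵ + 40x⁴. Remainder: −4x⁴ + 23x³ + 77x² − 32x − 73.
Step 4: lead(−4x⁴ + 23x³ + 77x² − 32x − 73) ÷ lead(D) = −4x⁴ ÷ −x = 4x³. Subtract (4x³)·D = −4x⁴ + 32x³. Remainder: −9x³ + 77x² − 32x − 73.
Step 5: lead(−9x³ + 77x² − 32x − 73) ÷ lead(D) = −9x³ ÷ −x = 9x². Subtract (9x²)·D = −9x³ + 72x². Remainder: 5x² − 32x − 73.
Step 6: lead(5x² − 32x − 73) ÷ lead(D) = 5x² ÷ −x = −5x. Subtract (−5x)·D = 5x² − 40x. Remainder: 8x − 73.
Step 7: lead(8x − 73) ÷ lead(D) = 8x ÷ −x = −8. Subtract (−8)·D = 8x − 64. Remainder: −9.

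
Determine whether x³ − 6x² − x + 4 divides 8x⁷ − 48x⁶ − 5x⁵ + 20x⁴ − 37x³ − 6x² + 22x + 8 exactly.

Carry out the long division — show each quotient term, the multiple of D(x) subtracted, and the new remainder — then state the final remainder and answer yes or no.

Step 1: lead(8x⁷ − 48x⁶ − 5x⁵ + 20x⁴ − 37x³ − 6x² + 22x + 8) ÷ lead(D) = 8x⁷ ÷ x³ = 8x⁴. Subtract (8x⁴)·D = 8x⁷ − 48x⁶ − 8x⁵ + 32x⁴. Remainder: 3x⁵ − 12x⁴ − 37x³ − 6x² + 22x + 8.
Step 2: lead(3x⁵ − 12x⁴ − 37x³ − 6x² + 22x + 8) ÷ lead(D) = 3x⁵ ÷ x³ = 3x². Subtract (3x²)·D = 3x⁵ − 18x⁴ − 3x³ + 12x². Remainder: 6x⁴ − 34x³ − 18x² + 22x + 8.
Step 3: lead(6x⁴ − 34x³ − 18x² + 22x + 8) ÷ lead(D) = 6x⁴ ÷ x³ = 6x. Subtract (6x)·D = 6x⁴ − 36x³ − 6x² + 24x. Remainder: 2x³ − 12x² − 2x + 8.
Step 4: lead(2x³ − 12x² − 2x + 8) ÷ lead(D) = 2x³ ÷ x³ = 2. Subtract (2)·D = 2x³ − 12x² − 2x + 8. Remainder: 0.

R(x) = 0, so D(x) is a factor of P(x). yes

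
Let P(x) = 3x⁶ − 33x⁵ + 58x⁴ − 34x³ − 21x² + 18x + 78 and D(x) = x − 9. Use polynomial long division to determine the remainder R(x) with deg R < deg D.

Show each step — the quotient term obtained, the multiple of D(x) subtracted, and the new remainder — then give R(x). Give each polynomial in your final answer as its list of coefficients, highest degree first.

R = [-3]

Step 1: lead(3x⁶ − 33x⁵ + 58x⁴ − 34x³ − 21x² + 18x + 78) ÷ lead(D) = 3x⁶ ÷ x = 3x⁵. Subtract (3x⁵)·D = 3x⁶ − 27x⁵. Remainder: −6x⁵ + 58x⁴ − 34x³ − 21x² + 18x + 78.
Step 2: lead(−6x⁵ + 58x⁴ − 34x³ − 21x² + 18x + 78) ÷ lead(D) = −6x⁵ ÷ x = −6x⁴. Subtract (−6x⁴)·D = −6x⁵ + 54x⁴. Remainder: 4x⁴ − 34x³ − 21x² + 18x + 78.
Step 3: lead(4x⁴ − 34x³ − 21x² + 18x + 78) ÷ lead(D) = 4x⁴ ÷ x = 4x³. Subtract (4x³)·D = 4x⁴ − 36x³. Remainder: 2x³ − 21x² + 18x + 78.
Step 4: lead(2x³ − 21x² + 18x + 78) ÷ lead(D) = 2x³ ÷ x = 2x². Subtract (2x²)·D = 2x³ − 18x². Remainder: −3x² + 18x + 78.
Step 5: lead(−3x² + 18x + 78) ÷ lead(D) = −3x² ÷ x = −3x. Subtract (−3x)·D = −3x² + 27x. Remainder: −9x + 78.
Step 6: lead(−9x + 78) ÷ lead(D) = −9x ÷ x = −9. Subtract (−9)·D = −9x + 81. Remainder: −3.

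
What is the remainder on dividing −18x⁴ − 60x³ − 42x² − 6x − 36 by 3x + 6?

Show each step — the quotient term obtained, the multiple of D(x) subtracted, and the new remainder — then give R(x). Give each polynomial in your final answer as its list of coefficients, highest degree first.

R = [0]

Step 1: lead(−18x⁴ − 60x³ − 42x² − 6x − 36) ÷ lead(D) = −18x⁴ ÷ 3x = −6x³. Subtract (−6x³)·D = −18x⁴ − 36x³. Remainder: −24x³ − 42x² − 6x − 36.
Step 2: lead(−24x³ − 42x² − 6x − 36) ÷ lead(D) = −24x³ ÷ 3x = −8x². Subtract (−8x²)·D = −24x³ − 48x². Remainder: 6x² − 6x − 36.
Step 3: lead(6x² − 6x − 36) ÷ lead(D) = 6x² ÷ 3x = 2x. Subtract (2x)·D = 6x² + 12x. Remainder: −18x − 36.
Step 4: lead(−18x − 36) ÷ lead(D) = −18x ÷ 3x = −6. Subtract (−6)·D = −18x − 36. Remainder: 0.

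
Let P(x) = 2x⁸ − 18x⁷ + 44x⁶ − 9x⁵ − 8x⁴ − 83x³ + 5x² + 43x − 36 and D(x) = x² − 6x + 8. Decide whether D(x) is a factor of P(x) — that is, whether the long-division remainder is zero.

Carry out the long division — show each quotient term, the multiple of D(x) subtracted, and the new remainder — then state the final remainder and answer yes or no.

Step 1: lead(2x⁸ − 18x⁷ + 44x⁶ − 9x⁵ − 8x⁴ − 83x³ + 5x² + 43x − 36) ÷ lead(D) = 2x⁸ ÷ x² = 2x⁶. Subtract (2x⁶)·D = 2x⁸ − 12x⁷ + 16x⁶. Remainder: −6x⁷ + 28x⁶ − 9x⁵ − 8x⁴ − 83x³ + 5x² + 43x − 36.
Step 2: lead(−6x⁷ + 28x⁶ − 9x⁵ − 8x⁴ − 83x³ + 5x² + 43x − 36) ÷ lead(D) = −6x⁷ ÷ x² = −6x⁵. Subtract (−6x⁵)·D = −6x⁷ + 36x⁶ − 48x⁵. Remainder: −8x⁶ + 39x⁵ − 8x⁴ − 83x³ + 5x² + 43x − 36.
Step 3: lead(−8x⁶ + 39x⁵ − 8x⁴ − 83x³ + 5x² + 43x − 36) ÷ lead(D) = −8x⁶ ÷ x² = −8x⁴. Subtract (−8x⁴)·D = −8x⁶ + 48x⁵ − 64x⁴. Remainder: −9x⁵ + 56x⁴ − 83x³ + 5x² + 43x − 36.
Step 4: lead(−9x⁵ + 56x⁴ − 83x³ + 5x² + 43x − 36) ÷ lead(D) = −9x⁵ ÷ x² = −9x³. Subtract (−9x³)·D = −9x⁵ + 54x⁴ − 72x³. Remainder: 2x⁴ − 11x³ + 5x² + 43x − 36.
Step 5: lead(2x⁴ − 11x³ + 5x² + 43x − 36) ÷ lead(D) = 2x⁴ ÷ x² = 2x². Subtract (2x²)·D = 2x⁴ − 12x³ + 16x². Remainder: x³ − 11x² + 43x − 36.
Step 6: lead(x³ − 11x² + 43x − 36) ÷ lead(D) = x³ ÷ x² = x. Subtract (x)·D = x³ − 6x² + 8x. Remainder: −5x² + 35x − 36.
Step 7: lead(−5x² + 35x − 36) ÷ lead(D) = −5x² ÷ x² = −5. Subtract (−5)·D = −5x² + 30x − 40. Remainder: 5x + 4.

R(x) = 5x + 4, so D(x) is not a factor of P(x). no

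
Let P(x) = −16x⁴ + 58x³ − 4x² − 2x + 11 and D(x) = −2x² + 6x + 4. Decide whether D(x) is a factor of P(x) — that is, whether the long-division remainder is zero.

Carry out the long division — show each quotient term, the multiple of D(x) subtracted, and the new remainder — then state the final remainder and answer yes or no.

Step 1: lead(−16x⁴ + 58x³ − 4x² − 2x + 11) ÷ lead(D) = −16x⁴ ÷ −2x² = 8x². Subtract (8x²)·D = −16x⁴ + 48x³ + 32x². Remainder: 10x³ − 36x² − 2x + 11.
Step 2: lead(10x³ − 36x² − 2x + 11) ÷ lead(D) = 10x³ ÷ −2x² = −5x. Subtract (−5x)·D = 10x³ − 30x² − 20x. Remainder: −6x² + 18x + 11.
Step 3: lead(−6x² + 18x + 11) ÷ lead(D) = −6x² ÷ −2x² = 3. Subtract (3)·D = −6x² + 18x + 12. Remainder: −1.

R(x) = −1, so D(x) is not a factor of P(x). no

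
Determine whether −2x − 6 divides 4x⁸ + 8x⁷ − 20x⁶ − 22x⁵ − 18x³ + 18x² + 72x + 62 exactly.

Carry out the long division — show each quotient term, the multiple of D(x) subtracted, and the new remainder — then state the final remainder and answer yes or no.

Step 1: lead(4x⁸ + 8x⁷ − 20x⁶ − 22x⁵ − 18x³ + 18x² + 72x + 62) ÷ lead(D) = 4x⁸ ÷ −2x = −2x⁷. Subtract (−2x⁷)·D = 4x⁸ + 12x⁷. Remainder: −4x⁷ − 20x⁶ − 22x⁵ − 18x³ + 18x² + 72x + 62.
Step 2: lead(−4x⁷ − 20x⁶ − 22x⁵ − 18x³ + 18x² + 72x + 62) ÷ lead(D) = −4x⁷ ÷ −2x = 2x⁶. Subtract (2x⁶)·D = −4x⁷ − 12x⁶. Remainder: −8x⁶ − 22x⁵ − 18x³ + 18x² + 72x + 62.
Step 3: lead(−8x⁶ − 22x⁵ − 18x³ + 18x² + 72x + 62) ÷ lead(D) = −8x⁶ ÷ −2x = 4x⁵. Subtract (4x⁵)·D = −8x⁶ − 24x⁵. Remainder: 2x⁵ − 18x³ + 18x² + 72x + 62.
Step 4: lead(2x⁵ − 18x³ + 18x² + 72x + 62) ÷ lead(D) = 2x⁵ ÷ −2x = −x⁴. Subtract (−x⁴)·D = 2x⁵ + 6x⁴. Remainder: −6x⁴ − 18x³ + 18x² + 72x + 62.
Step 5: lead(−6x⁴ − 18x³ + 18x² + 72x + 62) ÷ lead(D) = −6x⁴ ÷ −2x = 3x³. Subtract (3x³)·D = −6x⁴ − 18x³. Remainder: 18x² + 72x + 62.
Step 6: lead(18x² + 72x + 62) ÷ lead(D) = 18x² ÷ −2x = −9x. Subtract (−9x)·D = 18x² + 54x. Remainder: 18x + 62.
Step 7: lead(18x + 62) ÷ lead(D) = 18x ÷ −2x = −9. Subtract (−9)·D = 18x + 54. Remainder: 8.

R(x) = 8, so D(x) is not a factor of P(x). no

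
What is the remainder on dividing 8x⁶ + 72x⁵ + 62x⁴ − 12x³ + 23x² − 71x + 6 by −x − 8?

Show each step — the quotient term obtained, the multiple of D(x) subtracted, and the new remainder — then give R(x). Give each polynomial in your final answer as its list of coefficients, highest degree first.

R = [-2]

Step 1: lead(8x⁶ + 72x⁵ + 62x⁴ − 12x³ + 23x² − 71x + 6) ÷ lead(D) = 8x⁶ ÷ −x = −8x⁵. Subtract (−8x⁵)·D = 8x⁶ + 64x⁵. Remainder: 8x⁵ + 62x⁴ − 12x³ + 23x² − 71x + 6.
Step 2: lead(8x⁵ + 62x⁴ − 12x³ + 23x² − 71x + 6) ÷ lead(D) = 8x⁵ ÷ −x = −8x⁴. Subtract (−8x⁴)·D = 8x⁵ + 64x⁴. Remainder: −2x⁴ − 12x³ + 23x² − 71x + 6.
Step 3: lead(−2x⁴ − 12x³ + 23x² − 71x + 6) ÷ lead(D) = −2x⁴ ÷ −x = 2x³. Subtract (2x³)·D = −2x⁴ − 16x³. Remainder: 4x³ + 23x² − 71x + 6.
Step 4: lead(4x³ + 23x² − 71x + 6) ÷ lead(D) = 4x³ ÷ −x = −4x². Subtract (−4x²)·D = 4x³ + 32x². Remainder: −9x² − 71x + 6.
Step 5: lead(−9x² − 71x + 6) ÷ lead(D) = −9x² ÷ −x = 9x. Subtract (9x)·D = −9x² − 72x. Remainder: x + 6.
Step 6: lead(x + 6) ÷ lead(D) = x ÷ −x = −1. Subtract (−1)·D = x + 8. Remainder: −2.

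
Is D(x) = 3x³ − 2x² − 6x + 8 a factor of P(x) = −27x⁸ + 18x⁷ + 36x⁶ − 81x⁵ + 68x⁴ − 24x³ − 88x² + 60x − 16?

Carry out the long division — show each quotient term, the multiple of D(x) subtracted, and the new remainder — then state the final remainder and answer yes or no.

R(x) = 0, so D(x) is a factor of P(x). yes

Step 1: lead(−27x⁸ + 18x⁷ + 36x⁶ − 81x⁵ + 68x⁴ − 24x³ − 88x² + 60x − 16) ÷ lead(D) = −27x⁸ ÷ 3x³ = −9x⁵. Subtract (−9x⁵)·D = −27x⁸ + 18x⁷ + 54x⁶ − 72x⁵. Remainder: −18x⁶ − 9x⁵ + 68x⁴ − 24x³ − 88x² + 60x − 16.
Step 2: lead(−18x⁶ − 9x⁵ + 68x⁴ − 24x³ − 88x² + 60x − 16) ÷ lead(D) = −18x⁶ ÷ 3x³ = −6x³. Subtract (−6x³)·D = −18x⁶ + 12x⁵ + 36x⁴ − 48x³. Remainder: −21x⁵ + 32x⁴ + 24x³ − 88x² + 60x − 16.
Step 3: lead(−21x⁵ + 32x⁴ + 24x³ − 88x² + 60x − 16) ÷ lead(D) = −21x⁵ ÷ 3x³ = −7x². Subtract (−7x²)·D = −21x⁵ + 14x⁴ + 42x³ − 56x². Remainder: 18x⁴ − 18x³ − 32x² + 60x − 16.
Step 4: lead(18x⁴ − 18x³ − 32x² + 60x − 16) ÷ lead(D) = 18x⁴ ÷ 3x³ = 6x. Subtract (6x)·D = 18x⁴ − 12x³ − 36x² + 48x. Remainder: −6x³ + 4x² + 12x − 16.
Step 5: lead(−6x³ + 4x² + 12x − 16) ÷ lead(D) = −6x³ ÷ 3x³ = −2. Subtract (−2)·D = −6x³ + 4x² + 12x − 16. Remainder: 0.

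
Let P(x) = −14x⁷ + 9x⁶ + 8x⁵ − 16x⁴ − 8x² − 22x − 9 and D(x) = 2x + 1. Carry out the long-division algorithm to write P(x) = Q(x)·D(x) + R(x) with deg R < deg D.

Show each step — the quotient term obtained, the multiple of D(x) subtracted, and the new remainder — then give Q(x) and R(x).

Q(x) = −7x⁶ + 8x⁵ − 8x³ + 4x² − 6x − 8; R(x) = −1

Step 1: lead(−14x⁷ + 9x⁶ + 8x⁵ − 16x⁴ − 8x² − 22x − 9) ÷ lead(D) = −14x⁷ ÷ 2x = −7x⁶. Subtract (−7x⁶)·D = −14x⁷ − 7x⁶. Remainder: 16x⁶ + 8x⁵ − 16x⁴ − 8x² − 22x − 9.
Step 2: lead(16x⁶ + 8x⁵ − 16x⁴ − 8x² − 22x − 9) ÷ lead(D) = 16x⁶ ÷ 2x = 8x⁵. Subtract (8x⁵)·D = 16x⁶ + 8x⁵. Remainder: −16x⁴ − 8x² − 22x − 9.
Step 3: lead(−16x⁴ − 8x² − 22x − 9) ÷ lead(D) = −16x⁴ ÷ 2x = −8x³. Subtract (−8x³)·D = −16x⁴ − 8x³. Remainder: 8x³ − 8x² − 22x − 9.
Step 4: lead(8x³ − 8x² − 22x − 9) ÷ lead(D) = 8x³ ÷ 2x = 4x². Subtract (4x²)·D = 8x³ + 4x². Remainder: −12x² − 22x − 9.
Step 5: lead(−12x² − 22x − 9) ÷ lead(D) = −12x² ÷ 2x = −6x. Subtract (−6x)·D = −12x² − 6x. Remainder: −16x − 9.
Step 6: lead(−16x − 9) ÷ lead(D) = −16x ÷ 2x = −8. Subtract (−8)·D = −16x − 8. Remainder: −1.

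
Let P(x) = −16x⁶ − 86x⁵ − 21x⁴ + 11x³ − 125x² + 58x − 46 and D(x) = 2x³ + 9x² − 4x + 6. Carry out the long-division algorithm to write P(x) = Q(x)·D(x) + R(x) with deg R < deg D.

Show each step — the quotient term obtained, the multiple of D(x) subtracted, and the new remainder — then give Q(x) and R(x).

Q(x) = −8x³ − 7x² + 5x − 7; R(x) = −4

Step 1: lead(−16x⁶ − 86x⁵ − 21x⁴ + 11x³ − 125x² + 58x − 46) ÷ lead(D) = −16x⁶ ÷ 2x³ = −8x³. Subtract (−8x³)·D = −16x⁶ − 72x⁵ + 32x⁴ − 48x³. Remainder: −14x⁵ − 53x⁴ + 59x³ − 125x² + 58x − 46.
Step 2: lead(−14x⁵ − 53x⁴ + 59x³ − 125x² + 58x − 46) ÷ lead(D) = −14x⁵ ÷ 2x³ = −7x². Subtract (−7x²)·D = −14x⁵ − 63x⁴ + 28x³ − 42x². Remainder: 10x⁴ + 31x³ − 83x² + 58x − 46.
Step 3: lead(10x⁴ + 31x³ − 83x² + 58x − 46) ÷ lead(D) = 10x⁴ ÷ 2x³ = 5x. Subtract (5x)·D = 10x⁴ + 45x³ − 20x² + 30x. Remainder: −14x³ − 63x² + 28x − 46.
Step 4: lead(−14x³ − 63x² + 28x − 46) ÷ lead(D) = −14x³ ÷ 2x³ = −7. Subtract (−7)·D = −14x³ − 63x² + 28x − 42. Remainder: −4.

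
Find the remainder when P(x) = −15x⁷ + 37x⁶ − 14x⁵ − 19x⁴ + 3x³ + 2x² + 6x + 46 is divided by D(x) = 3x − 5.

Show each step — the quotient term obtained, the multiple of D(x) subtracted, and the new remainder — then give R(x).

Step 1: lead(−15x⁷ + 37x⁶ − 14x⁵ − 19x⁴ + 3x³ + 2x² + 6x + 46) ÷ lead(D) = −15x⁷ ÷ 3x = −5x⁶. Subtract (−5x⁶)·D = −15x⁷ + 25x⁶. Remainder: 12x⁶ − 14x⁵ − 19x⁴ + 3x³ + 2x² + 6x + 46.
Step 2: lead(12x⁶ − 14x⁵ − 19x⁴ + 3x³ + 2x² + 6x + 46) ÷ lead(D) = 12x⁶ ÷ 3x = 4x⁵. Subtract (4x⁵)·D = 12x⁶ − 20x⁵. Remainder: 6x⁵ − 19x⁴ + 3x³ + 2x² + 6x + 46.
Step 3: lead(6x⁵ − 19x⁴ + 3x³ + 2x² + 6x + 46) ÷ lead(D) = 6x⁵ ÷ 3x = 2x⁴. Subtract (2x⁴)·D = 6x⁵ − 10x⁴. Remainder: −9x⁴ + 3x³ + 2x² + 6x + 46.
Step 4: lead(−9x⁴ + 3x³ + 2x² + 6x + 46) ÷ lead(D) = −9x⁴ ÷ 3x = −3x³. Subtract (−3x³)·D = −9x⁴ + 15x³. Remainder: −12x³ + 2x² + 6x + 46.
Step 5: lead(−12x³ + 2x² + 6x + 46) ÷ lead(D) = −12x³ ÷ 3x = −4x². Subtract (−4x²)·D = −12x³ + 20x². Remainder: −18x² + 6x + 46.
Step 6: lead(−18x² + 6x + 46) ÷ lead(D) = −18x² ÷ 3x = −6x. Subtract (−6x)·D = −18x² + 30x. Remainder: −24x + 46.
Step 7: lead(−24x + 46) ÷ lead(D) = −24x ÷ 3x = −8. Subtract (−8)·D = −24x + 40. Remainder: 6.

R(x) = 6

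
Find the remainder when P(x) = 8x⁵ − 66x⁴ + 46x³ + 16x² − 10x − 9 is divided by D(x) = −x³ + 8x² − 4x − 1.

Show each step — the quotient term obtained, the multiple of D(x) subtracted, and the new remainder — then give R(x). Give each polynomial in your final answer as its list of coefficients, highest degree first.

R = [-7]

Step 1: lead(8x⁵ − 66x⁴ + 46x³ + 16x² − 10x − 9) ÷ lead(D) = 8x⁵ ÷ −x³ = −8x². Subtract (−8x²)·D = 8x⁵ − 64x⁴ + 32x³ + 8x². Remainder: −2x⁴ + 14x³ + 8x² − 10x − 9.
Step 2: lead(−2x⁴ + 14x³ + 8x² − 10x − 9) ÷ lead(D) = −2x⁴ ÷ −x³ = 2x. Subtract (2x)·D = −2x⁴ + 16x³ − 8x² − 2x. Remainder: −2x³ + 16x² − 8x − 9.
Step 3: lead(−2x³ + 16x² − 8x − 9) ÷ lead(D) = −2x³ ÷ −x³ = 2. Subtract (2)·D = −2x³ + 16x² − 8x − 2. Remainder: −7.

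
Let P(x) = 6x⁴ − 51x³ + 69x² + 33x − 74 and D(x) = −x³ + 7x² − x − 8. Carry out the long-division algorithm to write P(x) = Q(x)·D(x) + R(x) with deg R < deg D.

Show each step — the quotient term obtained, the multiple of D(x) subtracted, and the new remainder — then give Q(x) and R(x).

Step 1: lead(6x⁴ − 51x³ + 69x² + 33x − 74) ÷ lead(D) = 6x⁴ ÷ −x³ = −6x. Subtract (−6x)·D = 6x⁴ − 42x³ + 6x² + 48x. Remainder: −9x³ + 63x² − 15x − 74.
Step 2: lead(−9x³ + 63x² − 15x − 74) ÷ lead(D) = −9x³ ÷ −x³ = 9. Subtract (9)·D = −9x³ + 63x² − 9x − 72. Remainder: −6x − 2.

Q(x) = −6x + 9; R(x) = −6x − 2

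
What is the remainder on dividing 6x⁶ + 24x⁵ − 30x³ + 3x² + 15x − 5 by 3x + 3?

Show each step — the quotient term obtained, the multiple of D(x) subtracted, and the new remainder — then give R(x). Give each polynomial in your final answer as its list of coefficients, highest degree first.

Step 1: lead(6x⁶ + 24x⁵ − 30x³ + 3x² + 15x − 5) ÷ lead(D) = 6x⁶ ÷ 3x = 2x⁵. Subtract (2x⁵)·D = 6x⁶ + 6x⁵. Remainder: 18x⁵ − 30x³ + 3x² + 15x − 5.
Step 2: lead(18x⁵ − 30x³ + 3x² + 15x − 5) ÷ lead(D) = 18x⁵ ÷ 3x = 6x⁴. Subtract (6x⁴)·D = 18x⁵ + 18x⁴. Remainder: −18x⁴ − 30x³ + 3x² + 15x − 5.
Step 3: lead(−18x⁴ − 30x³ + 3x² + 15x − 5) ÷ lead(D) = −18x⁴ ÷ 3x = −6x³. Subtract (−6x³)·D = −18x⁴ − 18x³. Remainder: −12x³ + 3x² + 15x − 5.
Step 4: lead(−12x³ + 3x² + 15x − 5) ÷ lead(D) = −12x³ ÷ 3x = −4x². Subtract (−4x²)·D = −12x³ − 12x². Remainder: 15x² + 15x − 5.
Step 5: lead(15x² + 15x − 5) ÷ lead(D) = 15x² ÷ 3x = 5x. Subtract (5x)·D = 15x² + 15x. Remainder: −5.

R = [-5]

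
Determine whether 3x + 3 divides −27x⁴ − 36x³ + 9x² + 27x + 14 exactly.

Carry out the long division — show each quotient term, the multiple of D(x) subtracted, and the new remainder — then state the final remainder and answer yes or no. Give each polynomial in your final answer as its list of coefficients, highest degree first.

R = [5], so D(x) is not a factor of P(x). no

Step 1: lead(−27x⁴ − 36x³ + 9x² + 27x + 14) ÷ lead(D) = −27x⁴ ÷ 3x = −9x³. Subtract (−9x³)·D = −27x⁴ − 27x³. Remainder: −9x³ + 9x² + 27x + 14.
Step 2: lead(−9x³ + 9x² + 27x + 14) ÷ lead(D) = −9x³ ÷ 3x = −3x². Subtract (−3x²)·D = −9x³ − 9x². Remainder: 18x² + 27x + 14.
Step 3: lead(18x² + 27x + 14) ÷ lead(D) = 18x² ÷ 3x = 6x. Subtract (6x)·D = 18x² + 18x. Remainder: 9x + 14.
Step 4: lead(9x + 14) ÷ lead(D) = 9x ÷ 3x = 3. Subtract (3)·D = 9x + 9. Remainder: 5.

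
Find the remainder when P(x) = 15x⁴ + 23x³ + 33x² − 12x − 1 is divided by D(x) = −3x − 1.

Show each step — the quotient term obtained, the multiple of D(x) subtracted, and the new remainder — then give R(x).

R(x) = 6

Step 1: lead(15x⁴ + 23x³ + 33x² − 12x − 1) ÷ lead(D) = 15x⁴ ÷ −3x = −5x³. Subtract (−5x³)·D = 15x⁴ + 5x³. Remainder: 18x³ + 33x² − 12x − 1.
Step 2: lead(18x³ + 33x² − 12x − 1) ÷ lead(D) = 18x³ ÷ −3x = −6x². Subtract (−6x²)·D = 18x³ + 6x². Remainder: 27x² − 12x − 1.
Step 3: lead(27x² − 12x − 1) ÷ lead(D) = 27x² ÷ −3x = −9x. Subtract (−9x)·D = 27x² + 9x. Remainder: −21x − 1.
Step 4: lead(−21x − 1) ÷ lead(D) = −21x ÷ −3x = 7. Subtract (7)·D = −21x − 7. Remainder: 6.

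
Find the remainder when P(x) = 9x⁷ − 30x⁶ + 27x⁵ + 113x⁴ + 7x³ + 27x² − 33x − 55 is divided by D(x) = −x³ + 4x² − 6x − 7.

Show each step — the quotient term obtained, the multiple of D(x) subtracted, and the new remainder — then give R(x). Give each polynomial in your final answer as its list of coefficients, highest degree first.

R = [7, 8]

Step 1: lead(9x⁷ − 30x⁶ + 27x⁵ + 113x⁴ + 7x³ + 27x² − 33x − 55) ÷ lead(D) = 9x⁷ ÷ −x³ = −9x⁴. Subtract (−9x⁴)·D = 9x⁷ − 36x⁶ + 54x⁵ + 63x⁴. Remainder: 6x⁶ − 27x⁵ + 50x⁴ + 7x³ + 27x² − 33x − 55.
Step 2: lead(6x⁶ − 27x⁵ + 50x⁴ + 7x³ + 27x² − 33x − 55) ÷ lead(D) = 6x⁶ ÷ −x³ = −6x³. Subtract (−6x³)·D = 6x⁶ − 24x⁵ + 36x⁴ + 42x³. Remainder: −3x⁵ + 14x⁴ − 35x³ + 27x² − 33x − 55.
Step 3: lead(−3x⁵ + 14x⁴ − 35x³ + 27x² − 33x − 55) ÷ lead(D) = −3x⁵ ÷ −x³ = 3x². Subtract (3x²)·D = −3x⁵ + 12x⁴ − 18x³ − 21x². Remainder: 2x⁴ − 17x³ + 48x² − 33x − 55.
Step 4: lead(2x⁴ − 17x³ + 48x² − 33x − 55) ÷ lead(D) = 2x⁴ ÷ −x³ = −2x. Subtract (−2x)·D = 2x⁴ − 8x³ + 12x² + 14x. Remainder: −9x³ + 36x² − 47x − 55.
Step 5: lead(−9x³ + 36x² − 47x − 55) ÷ lead(D) = −9x³ ÷ −x³ = 9. Subtract (9)·D = −9x³ + 36x² − 54x − 63. Remainder: 7x + 8.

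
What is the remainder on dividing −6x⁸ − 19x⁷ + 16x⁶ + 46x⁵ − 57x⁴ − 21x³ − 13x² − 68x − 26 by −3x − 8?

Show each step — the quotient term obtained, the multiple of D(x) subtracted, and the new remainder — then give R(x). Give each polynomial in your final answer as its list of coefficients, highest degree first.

Step 1: lead(−6x⁸ − 19x⁷ + 16x⁶ + 46x⁵ − 57x⁴ − 21x³ − 13x² − 68x − 26) ÷ lead(D) = −6x⁸ ÷ −3x = 2x⁷. Subtract (2x⁷)·D = −6x⁸ − 16x⁷. Remainder: −3x⁷ + 16x⁶ + 46x⁵ − 57x⁴ − 21x³ − 13x² − 68x − 26.
Step 2: lead(−3x⁷ + 16x⁶ + 46x⁵ − 57x⁴ − 21x³ − 13x² − 68x − 26) ÷ lead(D) = −3x⁷ ÷ −3x = x⁶. Subtract (x⁶)·D = −3x⁷ − 8x⁶. Remainder: 24x⁶ + 46x⁵ − 57x⁴ − 21x³ − 13x² − 68x − 26.
Step 3: lead(24x⁶ + 46x⁵ − 57x⁴ − 21x³ − 13x² − 68x − 26) ÷ lead(D) = 24x⁶ ÷ −3x = −8x⁵. Subtract (−8x⁵)·D = 24x⁶ + 64x⁵. Remainder: −18x⁵ − 57x⁴ − 21x³ − 13x² − 68x − 26.
Step 4: lead(−18x⁵ − 57x⁴ − 21x³ − 13x² − 68x − 26) ÷ lead(D) = −18x⁵ ÷ −3x = 6x⁴. Subtract (6x⁴)·D = −18x⁵ − 48x⁴. Remainder: −9x⁴ − 21x³ − 13x² − 68x − 26.
Step 5: lead(−9x⁴ − 21x³ − 13x² − 68x − 26) ÷ lead(D) = −9x⁴ ÷ −3x = 3x³. Subtract (3x³)·D = −9x⁴ − 24x³. Remainder: 3x³ − 13x² − 68x − 26.
Step 6: lead(3x³ − 13x² − 68x − 26) ÷ lead(D) = 3x³ ÷ −3x = −x². Subtract (−x²)·D = 3x³ + 8x². Remainder: −21x² − 68x − 26.
Step 7: lead(−21x² − 68x − 26) ÷ lead(D) = −21x² ÷ −3x = 7x. Subtract (7x)·D = −21x² − 56x. Remainder: −12x − 26.
Step 8: lead(−12x − 26) ÷ lead(D) = −12x ÷ −3x = 4. Subtract (4)·D = −12x − 32. Remainder: 6.

R = [6]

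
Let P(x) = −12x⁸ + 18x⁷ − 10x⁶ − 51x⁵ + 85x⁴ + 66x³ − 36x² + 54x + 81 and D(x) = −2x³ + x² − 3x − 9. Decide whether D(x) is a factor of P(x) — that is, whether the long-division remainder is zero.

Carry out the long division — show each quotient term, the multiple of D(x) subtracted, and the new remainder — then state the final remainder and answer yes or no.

R(x) = 0, so D(x) is a factor of P(x). yes

Step 1: lead(−12x⁸ + 18x⁷ − 10x⁶ − 51x⁵ + 85x⁴ + 66x³ − 36x² + 54x + 81) ÷ lead(D) = −12x⁸ ÷ −2x³ = 6x⁵. Subtract (6x⁵)·D = −12x⁸ + 6x⁷ − 18x⁶ − 54x⁵. Remainder: 12x⁷ + 8x⁶ + 3x⁵ + 85x⁴ + 66x³ − 36x² + 54x + 81.
Step 2: lead(12x⁷ + 8x⁶ + 3x⁵ + 85x⁴ + 66x³ − 36x² + 54x + 81) ÷ lead(D) = 12x⁷ ÷ −2x³ = −6x⁴. Subtract (−6x⁴)·D = 12x⁷ − 6x⁶ + 18x⁵ + 54x⁴. Remainder: 14x⁶ − 15x⁵ + 31x⁴ + 66x³ − 36x² + 54x + 81.
Step 3: lead(14x⁶ − 15x⁵ + 31x⁴ + 66x³ − 36x² + 54x + 81) ÷ lead(D) = 14x⁶ ÷ −2x³ = −7x³. Subtract (−7x³)·D = 14x⁶ − 7x⁵ + 21x⁴ + 63x³. Remainder: −8x⁵ + 10x⁴ + 3x³ − 36x² + 54x + 81.
Step 4: lead(−8x⁵ + 10x⁴ + 3x³ − 36x² + 54x + 81) ÷ lead(D) = −8x⁵ ÷ −2x³ = 4x². Subtract (4x²)·D = −8x⁵ + 4x⁴ − 12x³ − 36x². Remainder: 6x⁴ + 15x³ + 54x + 81.
Step 5: lead(6x⁴ + 15x³ + 54x + 81) ÷ lead(D) = 6x⁴ ÷ −2x³ = −3x. Subtract (−3x)·D = 6x⁴ − 3x³ + 9x² + 27x. Remainder: 18x³ − 9x² + 27x + 81.
Step 6: lead(18x³ − 9x² + 27x + 81) ÷ lead(D) = 18x³ ÷ −2x³ = −9. Subtract (−9)·D = 18x³ − 9x² + 27x + 81. Remainder: 0.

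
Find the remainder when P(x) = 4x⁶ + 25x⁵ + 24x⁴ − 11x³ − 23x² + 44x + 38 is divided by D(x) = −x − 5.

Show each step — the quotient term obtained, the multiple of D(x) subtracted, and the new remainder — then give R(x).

Step 1: lead(4x⁶ + 25x⁵ + 24x⁴ − 11x³ − 23x² + 44x + 38) ÷ lead(D) = 4x⁶ ÷ −x = −4x⁵. Subtract (−4x⁵)·D = 4x⁶ + 20x⁵. Remainder: 5x⁵ + 24x⁴ − 11x³ − 23x² + 44x + 38.
Step 2: lead(5x⁵ + 24x⁴ − 11x³ − 23x² + 44x + 38) ÷ lead(D) = 5x⁵ ÷ −x = −5x⁴. Subtract (−5x⁴)·D = 5x⁵ + 25x⁴. Remainder: −x⁴ − 11x³ − 23x² + 44x + 38.
Step 3: lead(−x⁴ − 11x³ − 23x² + 44x + 38) ÷ lead(D) = −x⁴ ÷ −x = x³. Subtract (x³)·D = −x⁴ − 5x³. Remainder: −6x³ − 23x² + 44x + 38.
Step 4: lead(−6x³ − 23x² + 44x + 38) ÷ lead(D) = −6x³ ÷ −x = 6x². Subtract (6x²)·D = −6x³ − 30x². Remainder: 7x² + 44x + 38.
Step 5: lead(7x² + 44x + 38) ÷ lead(D) = 7x² ÷ −x = −7x. Subtract (−7x)·D = 7x² + 35x. Remainder: 9x + 38.
Step 6: lead(9x + 38) ÷ lead(D) = 9x ÷ −x = −9. Subtract (−9)·D = 9x + 45. Remainder: −7.

R(x) = −7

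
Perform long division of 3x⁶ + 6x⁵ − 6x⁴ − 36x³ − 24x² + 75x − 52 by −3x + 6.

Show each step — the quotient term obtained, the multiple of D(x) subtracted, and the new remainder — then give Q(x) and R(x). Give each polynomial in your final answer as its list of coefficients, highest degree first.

Step 1: lead(3x⁶ + 6x⁵ − 6x⁴ − 36x³ − 24x² + 75x − 52) ÷ lead(D) = 3x⁶ ÷ −3x = −x⁵. Subtract (−x⁵)·D = 3x⁶ − 6x⁵. Remainder: 12x⁵ − 6x⁴ − 36x³ − 24x² + 75x − 52.
Step 2: lead(12x⁵ − 6x⁴ − 36x³ − 24x² + 75x − 52) ÷ lead(D) = 12x⁵ ÷ −3x = −4x⁴. Subtract (−4x⁴)·D = 12x⁵ − 24x⁴. Remainder: 18x⁴ − 36x³ − 24x² + 75x − 52.
Step 3: lead(18x⁴ − 36x³ − 24x² + 75x − 52) ÷ lead(D) = 18x⁴ ÷ −3x = −6x³. Subtract (−6x³)·D = 18x⁴ − 36x³. Remainder: −24x² + 75x − 52.
Step 4: lead(−24x² + 75x − 52) ÷ lead(D) = −24x² ÷ −3x = 8x. Subtract (8x)·D = −24x² + 48x. Remainder: 27x − 52.
Step 5: lead(27x − 52) ÷ lead(D) = 27x ÷ −3x = −9. Subtract (−9)·D = 27x − 54. Remainder: 2.

Q = [-1, -4, -6, 0, 8, -9]; R = [2]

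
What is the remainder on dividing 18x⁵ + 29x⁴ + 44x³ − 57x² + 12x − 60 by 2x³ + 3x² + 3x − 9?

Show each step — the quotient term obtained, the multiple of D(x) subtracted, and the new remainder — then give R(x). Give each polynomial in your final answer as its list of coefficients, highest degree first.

Step 1: lead(18x⁵ + 29x⁴ + 44x³ − 57x² + 12x − 60) ÷ lead(D) = 18x⁵ ÷ 2x³ = 9x². Subtract (9x²)·D = 18x⁵ + 27x⁴ + 27x³ − 81x². Remainder: 2x⁴ + 17x³ + 24x² + 12x − 60.
Step 2: lead(2x⁴ + 17x³ + 24x² + 12x − 60) ÷ lead(D) = 2x⁴ ÷ 2x³ = x. Subtract (x)·D = 2x⁴ + 3x³ + 3x² − 9x. Remainder: 14x³ + 21x² + 21x − 60.
Step 3: lead(14x³ + 21x² + 21x − 60) ÷ lead(D) = 14x³ ÷ 2x³ = 7. Subtract (7)·D = 14x³ + 21x² + 21x − 63. Remainder: 3.

R = [3]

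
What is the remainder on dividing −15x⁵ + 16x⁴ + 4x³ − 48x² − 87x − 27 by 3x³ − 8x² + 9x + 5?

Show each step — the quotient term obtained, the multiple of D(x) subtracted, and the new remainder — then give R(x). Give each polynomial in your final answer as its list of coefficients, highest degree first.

Step 1: lead(−15x⁵ + 16x⁴ + 4x³ − 48x² − 87x − 27) ÷ lead(D) = −15x⁵ ÷ 3x³ = −5x². Subtract (−5x²)·D = −15x⁵ + 40x⁴ − 45x³ − 25x². Remainder: −24x⁴ + 49x³ − 23x² − 87x − 27.
Step 2: lead(−24x⁴ + 49x³ − 23x² − 87x − 27) ÷ lead(D) = −24x⁴ ÷ 3x³ = −8x. Subtract (−8x)·D = −24x⁴ + 64x³ − 72x² − 40x. Remainder: −15x³ + 49x² − 47x − 27.
Step 3: lead(−15x³ + 49x² − 47x − 27) ÷ lead(D) = −15x³ ÷ 3x³ = −5. Subtract (−5)·D = −15x³ + 40x² − 45x − 25. Remainder: 9x² − 2x − 2.

R = [9, -2, -2]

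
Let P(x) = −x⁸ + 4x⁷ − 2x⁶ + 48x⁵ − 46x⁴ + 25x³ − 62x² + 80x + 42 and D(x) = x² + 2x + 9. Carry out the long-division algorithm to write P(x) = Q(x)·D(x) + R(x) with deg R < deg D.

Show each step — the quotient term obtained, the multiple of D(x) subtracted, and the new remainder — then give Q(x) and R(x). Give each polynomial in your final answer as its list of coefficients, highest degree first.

Q = [-1, 6, -5, 4, -9, 7, 5]; R = [7, -3]

Step 1: lead(−x⁸ + 4x⁷ − 2x⁶ + 48x⁵ − 46x⁴ + 25x³ − 62x² + 80x + 42) ÷ lead(D) = −x⁸ ÷ x² = −x⁶. Subtract (−x⁶)·D = −x⁸ − 2x⁷ − 9x⁶. Remainder: 6x⁷ + 7x⁶ + 48x⁵ − 46x⁴ + 25x³ − 62x² + 80x + 42.
Step 2: lead(6x⁷ + 7x⁶ + 48x⁵ − 46x⁴ + 25x³ − 62x² + 80x + 42) ÷ lead(D) = 6x⁷ ÷ x² = 6x⁵. Subtract (6x⁵)·D = 6x⁷ + 12x⁶ + 54x⁵. Remainder: −5x⁶ − 6x⁵ − 46x⁴ + 25x³ − 62x² + 80x + 42.
Step 3: lead(−5x⁶ − 6x⁵ − 46x⁴ + 25x³ − 62x² + 80x + 42) ÷ lead(D) = −5x⁶ ÷ x² = −5x⁴. Subtract (−5x⁴)·D = −5x⁶ − 10x⁵ − 45x⁴. Remainder: 4x⁵ − x⁴ + 25x³ − 62x² + 80x + 42.
Step 4: lead(4x⁵ − x⁴ + 25x³ − 62x² + 80x + 42) ÷ lead(D) = 4x⁵ ÷ x² = 4x³. Subtract (4x³)·D = 4x⁵ + 8x⁴ + 36x³. Remainder: −9x⁴ − 11x³ − 62x² + 80x + 42.
Step 5: lead(−9x⁴ − 11x³ − 62x² + 80x + 42) ÷ lead(D) = −9x⁴ ÷ x² = −9x². Subtract (−9x²)·D = −9x⁴ − 18x³ − 81x². Remainder: 7x³ + 19x² + 80x + 42.
Step 6: lead(7x³ + 19x² + 80x + 42) ÷ lead(D) = 7x³ ÷ x² = 7x. Subtract (7x)·D = 7x³ + 14x² + 63x. Remainder: 5x² + 17x + 42.
Step 7: lead(5x² + 17x + 42) ÷ lead(D) = 5x² ÷ x² = 5. Subtract (5)·D = 5x² + 10x + 45. Remainder: 7x − 3.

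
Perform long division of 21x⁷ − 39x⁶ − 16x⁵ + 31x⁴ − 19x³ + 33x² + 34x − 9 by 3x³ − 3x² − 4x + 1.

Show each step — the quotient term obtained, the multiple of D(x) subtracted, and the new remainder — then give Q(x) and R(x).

Step 1: lead(21x⁷ − 39x⁶ − 16x⁵ + 31x⁴ − 19x³ + 33x² + 34x − 9) ÷ lead(D) = 21x⁷ ÷ 3x³ = 7x⁴. Subtract (7x⁴)·D = 21x⁷ − 21x⁶ − 28x⁵ + 7x⁴. Remainder: −18x⁶ + 12x⁵ + 24x⁴ − 19x³ + 33x² + 34x − 9.
Step 2: lead(−18x⁶ + 12x⁵ + 24x⁴ − 19x³ + 33x² + 34x − 9) ÷ lead(D) = −18x⁶ ÷ 3x³ = −6x³. Subtract (−6x³)·D = −18x⁶ + 18x⁵ + 24x⁴ − 6x³. Remainder: −6x⁵ − 13x³ + 33x² + 34x − 9.
Step 3: lead(−6x⁵ − 13x³ + 33x² + 34x − 9) ÷ lead(D) = −6x⁵ ÷ 3x³ = −2x². Subtract (−2x²)·D = −6x⁵ + 6x⁴ + 8x³ − 2x². Remainder: −6x⁴ − 21x³ + 35x² + 34x − 9.
Step 4: lead(−6x⁴ − 21x³ + 35x² + 34x − 9) ÷ lead(D) = −6x⁴ ÷ 3x³ = −2x. Subtract (−2x)·D = −6x⁴ + 6x³ + 8x² − 2x. Remainder: −27x³ + 27x² + 36x − 9.
Step 5: lead(−27x³ + 27x² + 36x − 9) ÷ lead(D) = −27x³ ÷ 3x³ = −9. Subtract (−9)·D = −27x³ + 27x² + 36x − 9. Remainder: 0.

Q(x) = 7x⁴ − 6x³ − 2x² − 2x − 9; R(x) = 0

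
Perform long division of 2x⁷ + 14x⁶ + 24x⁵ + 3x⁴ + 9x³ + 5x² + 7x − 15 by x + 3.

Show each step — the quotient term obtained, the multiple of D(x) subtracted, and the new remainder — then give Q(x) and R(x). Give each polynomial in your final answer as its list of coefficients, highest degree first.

Q = [2, 8, 0, 3, 0, 5, -8]; R = [9]

Step 1: lead(2x⁷ + 14x⁶ + 24x⁵ + 3x⁴ + 9x³ + 5x² + 7x − 15) ÷ lead(D) = 2x⁷ ÷ x = 2x⁶. Subtract (2x⁶)·D = 2x⁷ + 6x⁶. Remainder: 8x⁶ + 24x⁵ + 3x⁴ + 9x³ + 5x² + 7x − 15.
Step 2: lead(8x⁶ + 24x⁵ + 3x⁴ + 9x³ + 5x² + 7x − 15) ÷ lead(D) = 8x⁶ ÷ x = 8x⁵. Subtract (8x⁵)·D = 8x⁶ + 24x⁵. Remainder: 3x⁴ + 9x³ + 5x² + 7x − 15.
Step 3: lead(3x⁴ + 9x³ + 5x² + 7x − 15) ÷ lead(D) = 3x⁴ ÷ x = 3x³. Subtract (3x³)·D = 3x⁴ + 9x³. Remainder: 5x² + 7x − 15.
Step 4: lead(5x² + 7x − 15) ÷ lead(D) = 5x² ÷ x = 5x. Subtract (5x)·D = 5x² + 15x. Remainder: −8x − 15.
Step 5: lead(−8x − 15) ÷ lead(D) = −8x ÷ x = −8. Subtract (−8)·D = −8x − 24. Remainder: 9.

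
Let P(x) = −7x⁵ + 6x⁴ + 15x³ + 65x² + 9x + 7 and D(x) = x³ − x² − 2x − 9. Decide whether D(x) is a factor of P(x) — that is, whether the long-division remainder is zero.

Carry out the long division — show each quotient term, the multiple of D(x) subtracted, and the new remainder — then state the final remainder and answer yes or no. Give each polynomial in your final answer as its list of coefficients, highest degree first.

Step 1: lead(−7x⁵ + 6x⁴ + 15x³ + 65x² + 9x + 7) ÷ lead(D) = −7x⁵ ÷ x³ = −7x². Subtract (−7x²)·D = −7x⁵ + 7x⁴ + 14x³ + 63x². Remainder: −x⁴ + x³ + 2x² + 9x + 7.
Step 2: lead(−x⁴ + x³ + 2x² + 9x + 7) ÷ lead(D) = −x⁴ ÷ x³ = −x. Subtract (−x)·D = −x⁴ + x³ + 2x² + 9x. Remainder: 7.

R = [7], so D(x) is not a factor of P(x). no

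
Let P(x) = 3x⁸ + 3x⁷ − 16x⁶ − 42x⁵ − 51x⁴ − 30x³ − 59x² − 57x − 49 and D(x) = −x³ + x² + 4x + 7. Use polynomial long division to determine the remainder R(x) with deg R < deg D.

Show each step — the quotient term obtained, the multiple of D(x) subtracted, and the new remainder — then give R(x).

R(x) = 3x + 7

Step 1: lead(3x⁸ + 3x⁷ − 16x⁶ − 42x⁵ − 51x⁴ − 30x³ − 59x² − 57x − 49) ÷ lead(D) = 3x⁸ ÷ −x³ = −3x⁵. Subtract (−3x⁵)·D = 3x⁸ − 3x⁷ − 12x⁶ − 21x⁵. Remainder: 6x⁷ − 4x⁶ − 21x⁵ − 51x⁴ − 30x³ − 59x² − 57x − 49.
Step 2: lead(6x⁷ − 4x⁶ − 21x⁵ − 51x⁴ − 30x³ − 59x² − 57x − 49) ÷ lead(D) = 6x⁷ ÷ −x³ = −6x⁴. Subtract (−6x⁴)·D = 6x⁷ − 6x⁶ − 24x⁵ − 42x⁴. Remainder: 2x⁶ + 3x⁵ − 9x⁴ − 30x³ − 59x² − 57x − 49.
Step 3: lead(2x⁶ + 3x⁵ − 9x⁴ − 30x³ − 59x² − 57x − 49) ÷ lead(D) = 2x⁶ ÷ −x³ = −2x³. Subtract (−2x³)·D = 2x⁶ − 2x⁵ − 8x⁴ − 14x³. Remainder: 5x⁵ − x⁴ − 16x³ − 59x² − 57x − 49.
Step 4: lead(5x⁵ − x⁴ − 16x³ − 59x² − 57x − 49) ÷ lead(D) = 5x⁵ ÷ −x³ = −5x². Subtract (−5x²)·D = 5x⁵ − 5x⁴ − 20x³ − 35x². Remainder: 4x⁴ + 4x³ − 24x² − 57x − 49.
Step 5: lead(4x⁴ + 4x³ − 24x² − 57x − 49) ÷ lead(D) = 4x⁴ ÷ −x³ = −4x. Subtract (−4x)·D = 4x⁴ − 4x³ − 16x² − 28x. Remainder: 8x³ − 8x² − 29x − 49.
Step 6: lead(8x³ − 8x² − 29x − 49) ÷ lead(D) = 8x³ ÷ −x³ = −8. Subtract (−8)·D = 8x³ − 8x² − 32x − 56. Remainder: 3x + 7.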